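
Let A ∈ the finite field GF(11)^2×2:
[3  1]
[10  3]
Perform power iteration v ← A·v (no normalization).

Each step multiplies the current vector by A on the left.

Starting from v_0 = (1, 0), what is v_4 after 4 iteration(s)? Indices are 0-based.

v_4 = (6, 3)

v_0 = (1, 0).
v_1 = A·v_0 = (3, 10).
v_2 = A·v_1 = (8, 5).
v_3 = A·v_2 = (7, 7).
v_4 = A·v_3 = (6, 3).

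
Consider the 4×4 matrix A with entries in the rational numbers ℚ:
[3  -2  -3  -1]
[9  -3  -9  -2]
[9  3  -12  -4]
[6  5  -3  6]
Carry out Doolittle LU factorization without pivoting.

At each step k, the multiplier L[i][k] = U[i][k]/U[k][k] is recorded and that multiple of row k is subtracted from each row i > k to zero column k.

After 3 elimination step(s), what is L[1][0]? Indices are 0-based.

L[1][0] = 3

[col 0] pivot 3
  R1 -= 3*R0 → (0, 3, 0, 1)  (L[1][0] := 3)
  R2 -= 3*R0 → (0, 9, -3, -1)  (L[2][0] := 3)
  R3 -= 2*R0 → (0, 9, 3, 8)  (L[3][0] := 2)
[col 1] pivot 3
  R2 -= 3*R1 → (0, 0, -3, -4)  (L[2][1] := 3)
  R3 -= 3*R1 → (0, 0, 3, 5)  (L[3][1] := 3)
[col 2] pivot -3
  R3 -= -1*R2 → (0, 0, 0, 1)  (L[3][2] := -1)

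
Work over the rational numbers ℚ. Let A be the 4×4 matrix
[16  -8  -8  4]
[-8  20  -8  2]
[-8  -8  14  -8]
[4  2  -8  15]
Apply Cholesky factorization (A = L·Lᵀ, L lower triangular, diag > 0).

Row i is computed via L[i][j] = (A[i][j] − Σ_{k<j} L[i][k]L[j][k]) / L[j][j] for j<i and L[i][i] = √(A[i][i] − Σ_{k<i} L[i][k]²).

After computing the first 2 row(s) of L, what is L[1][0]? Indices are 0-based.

Step 1: L[0][0] = √(16) = 4.
  L[1][0] = (-8) / L[0][0] = -2.
Step 2: L[1][1] = √(16) = 4.

L[1][0] = -2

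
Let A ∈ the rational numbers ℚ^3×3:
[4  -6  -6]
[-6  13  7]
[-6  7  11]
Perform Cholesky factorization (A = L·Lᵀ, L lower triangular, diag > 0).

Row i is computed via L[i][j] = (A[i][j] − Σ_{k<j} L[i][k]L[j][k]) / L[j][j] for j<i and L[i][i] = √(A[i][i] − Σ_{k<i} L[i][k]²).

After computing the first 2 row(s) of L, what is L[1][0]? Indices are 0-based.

L[1][0] = -3

Step 1: L[0][0] = √(4) = 2.
  L[1][0] = (-6) / L[0][0] = -3.
Step 2: L[1][1] = √(4) = 2.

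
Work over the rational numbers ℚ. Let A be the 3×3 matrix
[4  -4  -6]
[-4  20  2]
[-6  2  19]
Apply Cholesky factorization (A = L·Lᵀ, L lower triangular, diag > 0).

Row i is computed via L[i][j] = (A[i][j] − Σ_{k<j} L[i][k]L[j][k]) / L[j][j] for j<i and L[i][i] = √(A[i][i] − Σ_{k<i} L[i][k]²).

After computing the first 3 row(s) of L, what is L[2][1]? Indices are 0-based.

Step 1: L[0][0] = √(4) = 2.
  L[1][0] = (-4) / L[0][0] = -2.
Step 2: L[1][1] = √(16) = 4.
  L[2][0] = (-6) / L[0][0] = -3.
  L[2][1] = (-4) / L[1][1] = -1.
Step 3: L[2][2] = √(9) = 3.

L[2][1] = -1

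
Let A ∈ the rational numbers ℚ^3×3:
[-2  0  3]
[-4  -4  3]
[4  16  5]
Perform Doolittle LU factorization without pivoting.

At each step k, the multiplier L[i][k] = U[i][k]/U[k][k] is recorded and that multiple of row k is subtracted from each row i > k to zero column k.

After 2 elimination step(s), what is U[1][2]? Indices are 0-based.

U[1][2] = -3

k=0: U[0][0]=-2
  eliminate (1,0): mult=2, new row 1: (0, -4, -3); set L[1][0]=2
  eliminate (2,0): mult=-2, new row 2: (0, 16, 11); set L[2][0]=-2
k=1: U[1][1]=-4
  eliminate (2,1): mult=-4, new row 2: (0, 0, -1); set L[2][1]=-4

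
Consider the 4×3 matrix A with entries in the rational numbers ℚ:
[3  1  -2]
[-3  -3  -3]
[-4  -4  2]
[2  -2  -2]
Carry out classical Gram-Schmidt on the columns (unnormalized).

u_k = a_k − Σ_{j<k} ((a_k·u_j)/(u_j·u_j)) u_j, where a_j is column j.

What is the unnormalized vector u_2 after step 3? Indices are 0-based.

Step 1: u_0 = a_0 = (3, -3, -4, 2).
Step 2: u_1 = a_1 − (12/19)·u_0 = (-17/19, -21/19, -28/19, -62/19).
Step 3: u_2 = a_2 − (-9/38)·u_0 − (55/94)·u_1 = (-36/47, -144/47, 90/47, 18/47).

u_2 = (-36/47, -144/47, 90/47, 18/47)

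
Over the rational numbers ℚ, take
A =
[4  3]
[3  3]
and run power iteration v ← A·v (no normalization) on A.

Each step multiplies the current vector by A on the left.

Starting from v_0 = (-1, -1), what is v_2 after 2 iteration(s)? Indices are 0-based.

v_2 = (-46, -39)

v_0 = (-1, -1).
v_1 = A·v_0 = (-7, -6).
v_2 = A·v_1 = (-46, -39).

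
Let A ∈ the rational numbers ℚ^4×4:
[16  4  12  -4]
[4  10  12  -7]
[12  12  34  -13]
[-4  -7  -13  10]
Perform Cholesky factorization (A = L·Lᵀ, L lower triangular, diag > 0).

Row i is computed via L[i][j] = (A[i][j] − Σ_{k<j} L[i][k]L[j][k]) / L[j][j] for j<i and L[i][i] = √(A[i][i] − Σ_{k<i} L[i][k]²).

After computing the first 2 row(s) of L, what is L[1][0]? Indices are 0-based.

Step 1: L[0][0] = √(16) = 4.
  L[1][0] = (4) / L[0][0] = 1.
Step 2: L[1][1] = √(9) = 3.

L[1][0] = 1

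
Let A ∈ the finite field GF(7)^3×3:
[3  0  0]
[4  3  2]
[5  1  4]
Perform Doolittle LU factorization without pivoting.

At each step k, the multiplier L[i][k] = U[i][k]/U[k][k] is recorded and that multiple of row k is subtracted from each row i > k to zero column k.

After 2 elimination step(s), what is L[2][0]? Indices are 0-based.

L[2][0] = 4

[col 0] pivot 3
  R1 -= 6*R0 → (0, 3, 2)  (L[1][0] := 6)
  R2 -= 4*R0 → (0, 1, 4)  (L[2][0] := 4)
[col 1] pivot 3
  R2 -= 5*R1 → (0, 0, 1)  (L[2][1] := 5)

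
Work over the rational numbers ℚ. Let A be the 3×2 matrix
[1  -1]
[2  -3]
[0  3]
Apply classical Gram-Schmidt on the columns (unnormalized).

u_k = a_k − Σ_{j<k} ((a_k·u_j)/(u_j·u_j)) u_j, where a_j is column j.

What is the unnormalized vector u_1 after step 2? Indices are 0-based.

Step 1: u_0 = a_0 = (1, 2, 0).
Step 2: u_1 = a_1 − (-7/5)·u_0 = (2/5, -1/5, 3).

u_1 = (2/5, -1/5, 3)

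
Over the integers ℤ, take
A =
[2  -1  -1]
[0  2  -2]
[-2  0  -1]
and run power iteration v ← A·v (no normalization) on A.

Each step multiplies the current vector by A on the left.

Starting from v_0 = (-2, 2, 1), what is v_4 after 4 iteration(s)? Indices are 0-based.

v_4 = (-95, -106, 67)

v_0 = (-2, 2, 1).
v_1 = A·v_0 = (-7, 2, 3).
v_2 = A·v_1 = (-19, -2, 11).
v_3 = A·v_2 = (-47, -26, 27).
v_4 = A·v_3 = (-95, -106, 67).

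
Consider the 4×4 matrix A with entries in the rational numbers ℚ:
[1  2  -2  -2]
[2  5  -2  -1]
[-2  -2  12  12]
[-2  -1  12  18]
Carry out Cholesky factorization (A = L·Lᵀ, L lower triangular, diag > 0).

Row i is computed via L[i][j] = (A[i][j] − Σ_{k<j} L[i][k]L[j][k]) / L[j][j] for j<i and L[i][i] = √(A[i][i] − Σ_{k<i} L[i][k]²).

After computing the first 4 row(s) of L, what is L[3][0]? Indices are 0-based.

L[3][0] = -2

Step 1: L[0][0] = √(1) = 1.
  L[1][0] = (2) / L[0][0] = 2.
Step 2: L[1][1] = √(1) = 1.
  L[2][0] = (-2) / L[0][0] = -2.
  L[2][1] = (2) / L[1][1] = 2.
Step 3: L[2][2] = √(4) = 2.
  L[3][0] = (-2) / L[0][0] = -2.
  L[3][1] = (3) / L[1][1] = 3.
  L[3][2] = (2) / L[2][2] = 1.
Step 4: L[3][3] = √(4) = 2.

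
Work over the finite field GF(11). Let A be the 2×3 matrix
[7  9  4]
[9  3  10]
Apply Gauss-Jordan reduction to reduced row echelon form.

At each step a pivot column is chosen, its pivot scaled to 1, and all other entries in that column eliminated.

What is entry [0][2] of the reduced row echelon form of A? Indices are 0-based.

pivot(0,0)=7: scale R0 → (1, 6, 10)
  clear (1,0): R1 −= (9)R0 → (0, 4, 8)
pivot(1,1)=4: scale R1 → (0, 1, 2)
  clear (0,1): R0 −= (6)R1 → (1, 0, 9)

M[0][2] = 9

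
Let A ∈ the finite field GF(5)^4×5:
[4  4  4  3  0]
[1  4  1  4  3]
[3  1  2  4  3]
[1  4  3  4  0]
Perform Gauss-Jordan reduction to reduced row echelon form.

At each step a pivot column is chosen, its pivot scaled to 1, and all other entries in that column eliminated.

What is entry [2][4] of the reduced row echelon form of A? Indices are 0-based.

M[2][4] = 1

[1] R0 /= 4  ⇒  (1, 1, 1, 2, 0)
     R1 -= 1·R0  ⇒  (0, 3, 0, 2, 3)
     R2 -= 3·R0  ⇒  (0, 3, 4, 3, 3)
     R3 -= 1·R0  ⇒  (0, 3, 2, 2, 0)
[2] R1 /= 3  ⇒  (0, 1, 0, 4, 1)
     R0 -= 1·R1  ⇒  (1, 0, 1, 3, 4)
     R2 -= 3·R1  ⇒  (0, 0, 4, 1, 0)
     R3 -= 3·R1  ⇒  (0, 0, 2, 0, 2)
[3] R2 /= 4  ⇒  (0, 0, 1, 4, 0)
     R0 -= 1·R2  ⇒  (1, 0, 0, 4, 4)
     R3 -= 2·R2  ⇒  (0, 0, 0, 2, 2)
[4] R3 /= 2  ⇒  (0, 0, 0, 1, 1)
     R0 -= 4·R3  ⇒  (1, 0, 0, 0, 0)
     R1 -= 4·R3  ⇒  (0, 1, 0, 0, 2)
     R2 -= 4·R3  ⇒  (0, 0, 1, 0, 1)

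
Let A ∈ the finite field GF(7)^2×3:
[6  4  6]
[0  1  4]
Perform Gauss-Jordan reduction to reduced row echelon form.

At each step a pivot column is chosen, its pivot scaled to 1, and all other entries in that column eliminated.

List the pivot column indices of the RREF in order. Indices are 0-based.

pivot(0,0)=6: scale R0 → (1, 3, 1)
pivot(1,1)=1: scale R1 → (0, 1, 4)
  clear (0,1): R0 −= (3)R1 → (1, 0, 3)

pivot columns: 0, 1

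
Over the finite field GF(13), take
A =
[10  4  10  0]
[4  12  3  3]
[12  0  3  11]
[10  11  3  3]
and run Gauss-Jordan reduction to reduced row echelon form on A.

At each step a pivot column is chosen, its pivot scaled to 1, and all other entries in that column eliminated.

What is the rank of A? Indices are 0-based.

rank = 4

step 1: normalize row 0 (÷10) = (1, 3, 1, 0)
  row 1: subtract 4×row0 = (0, 0, 12, 3)
  row 2: subtract 12×row0 = (0, 3, 4, 11)
  row 3: subtract 10×row0 = (0, 7, 6, 3)
step 2: exchange rows 1,2
step 2: normalize row 1 (÷3) = (0, 1, 10, 8)
  row 0: subtract 3×row1 = (1, 0, 10, 2)
  row 3: subtract 7×row1 = (0, 0, 1, 12)
step 3: normalize row 2 (÷12) = (0, 0, 1, 10)
  row 0: subtract 10×row2 = (1, 0, 0, 6)
  row 1: subtract 10×row2 = (0, 1, 0, 12)
  row 3: subtract 1×row2 = (0, 0, 0, 2)
step 4: normalize row 3 (÷2) = (0, 0, 0, 1)
  row 0: subtract 6×row3 = (1, 0, 0, 0)
  row 1: subtract 12×row3 = (0, 1, 0, 0)
  row 2: subtract 10×row3 = (0, 0, 1, 0)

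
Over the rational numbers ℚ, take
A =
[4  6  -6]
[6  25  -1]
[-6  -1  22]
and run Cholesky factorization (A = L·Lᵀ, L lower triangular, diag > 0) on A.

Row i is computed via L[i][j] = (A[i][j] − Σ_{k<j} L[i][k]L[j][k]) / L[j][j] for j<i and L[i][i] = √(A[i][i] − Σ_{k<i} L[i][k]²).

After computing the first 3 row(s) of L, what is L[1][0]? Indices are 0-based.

L[1][0] = 3

Step 1: L[0][0] = √(4) = 2.
  L[1][0] = (6) / L[0][0] = 3.
Step 2: L[1][1] = √(16) = 4.
  L[2][0] = (-6) / L[0][0] = -3.
  L[2][1] = (8) / L[1][1] = 2.
Step 3: L[2][2] = √(9) = 3.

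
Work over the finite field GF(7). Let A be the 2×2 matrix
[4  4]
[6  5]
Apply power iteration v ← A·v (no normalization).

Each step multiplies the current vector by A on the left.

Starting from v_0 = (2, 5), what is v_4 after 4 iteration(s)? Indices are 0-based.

v_4 = (1, 5)

v_0 = (2, 5).
v_1 = A·v_0 = (0, 2).
v_2 = A·v_1 = (1, 3).
v_3 = A·v_2 = (2, 0).
v_4 = A·v_3 = (1, 5).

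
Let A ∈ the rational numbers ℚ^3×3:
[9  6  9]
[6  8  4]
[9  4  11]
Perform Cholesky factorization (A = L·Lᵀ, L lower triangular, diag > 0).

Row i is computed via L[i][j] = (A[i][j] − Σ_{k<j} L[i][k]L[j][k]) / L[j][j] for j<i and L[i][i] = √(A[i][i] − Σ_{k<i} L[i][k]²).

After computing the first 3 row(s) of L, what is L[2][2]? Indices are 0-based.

L[2][2] = 1

Step 1: L[0][0] = √(9) = 3.
  L[1][0] = (6) / L[0][0] = 2.
Step 2: L[1][1] = √(4) = 2.
  L[2][0] = (9) / L[0][0] = 3.
  L[2][1] = (-2) / L[1][1] = -1.
Step 3: L[2][2] = √(1) = 1.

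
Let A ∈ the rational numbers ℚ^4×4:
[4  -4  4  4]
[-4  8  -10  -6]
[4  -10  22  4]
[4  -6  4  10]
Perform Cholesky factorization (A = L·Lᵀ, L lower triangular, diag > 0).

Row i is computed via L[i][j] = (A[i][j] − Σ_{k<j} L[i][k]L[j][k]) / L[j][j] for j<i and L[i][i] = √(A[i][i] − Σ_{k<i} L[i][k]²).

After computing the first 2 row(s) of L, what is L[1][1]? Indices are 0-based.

L[1][1] = 2

Step 1: L[0][0] = √(4) = 2.
  L[1][0] = (-4) / L[0][0] = -2.
Step 2: L[1][1] = √(4) = 2.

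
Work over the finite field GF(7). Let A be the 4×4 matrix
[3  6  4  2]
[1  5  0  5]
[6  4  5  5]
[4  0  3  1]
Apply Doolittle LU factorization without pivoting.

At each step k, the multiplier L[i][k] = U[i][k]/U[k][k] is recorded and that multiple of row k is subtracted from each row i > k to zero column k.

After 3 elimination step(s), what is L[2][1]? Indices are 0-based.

L[2][1] = 2

Step 1: pivot at (0,0) is 3.
  row1 ← row1 − (5)·row0  ⇒  L[1][0]=5, U row1=(0, 3, 1, 2)
  row2 ← row2 − (2)·row0  ⇒  L[2][0]=2, U row2=(0, 6, 4, 1)
  row3 ← row3 − (6)·row0  ⇒  L[3][0]=6, U row3=(0, 6, 0, 3)
Step 2: pivot at (1,1) is 3.
  row2 ← row2 − (2)·row1  ⇒  L[2][1]=2, U row2=(0, 0, 2, 4)
  row3 ← row3 − (2)·row1  ⇒  L[3][1]=2, U row3=(0, 0, 5, 6)
Step 3: pivot at (2,2) is 2.
  row3 ← row3 − (6)·row2  ⇒  L[3][2]=6, U row3=(0, 0, 0, 3)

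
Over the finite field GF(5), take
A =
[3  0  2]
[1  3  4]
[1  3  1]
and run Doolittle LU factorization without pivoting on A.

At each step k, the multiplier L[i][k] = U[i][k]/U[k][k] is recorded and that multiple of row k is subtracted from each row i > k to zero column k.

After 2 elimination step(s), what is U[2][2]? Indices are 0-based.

U[2][2] = 2

Step 1: pivot at (0,0) is 3.
  row1 ← row1 − (2)·row0  ⇒  L[1][0]=2, U row1=(0, 3, 0)
  row2 ← row2 − (2)·row0  ⇒  L[2][0]=2, U row2=(0, 3, 2)
Step 2: pivot at (1,1) is 3.
  row2 ← row2 − (1)·row1  ⇒  L[2][1]=1, U row2=(0, 0, 2)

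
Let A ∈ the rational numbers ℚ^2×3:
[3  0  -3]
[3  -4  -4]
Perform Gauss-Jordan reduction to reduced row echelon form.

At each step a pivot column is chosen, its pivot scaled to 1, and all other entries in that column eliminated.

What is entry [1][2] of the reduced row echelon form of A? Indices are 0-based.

pivot(0,0)=3: scale R0 → (1, 0, -1)
  clear (1,0): R1 −= (3)R0 → (0, -4, -1)
pivot(1,1)=-4: scale R1 → (0, 1, 1/4)

M[1][2] = 1/4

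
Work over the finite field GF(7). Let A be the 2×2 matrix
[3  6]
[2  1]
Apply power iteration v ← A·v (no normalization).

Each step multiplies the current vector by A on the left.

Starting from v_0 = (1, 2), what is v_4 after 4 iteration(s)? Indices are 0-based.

v_0 = (1, 2).
v_1 = A·v_0 = (1, 4).
v_2 = A·v_1 = (6, 6).
v_3 = A·v_2 = (5, 4).
v_4 = A·v_3 = (4, 0).

v_4 = (4, 0)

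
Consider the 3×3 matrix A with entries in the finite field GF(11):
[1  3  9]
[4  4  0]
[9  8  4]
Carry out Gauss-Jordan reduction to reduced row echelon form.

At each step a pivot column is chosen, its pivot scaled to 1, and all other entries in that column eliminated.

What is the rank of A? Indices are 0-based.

step 1: normalize row 0 (÷1) = (1, 3, 9)
  row 1: subtract 4×row0 = (0, 3, 8)
  row 2: subtract 9×row0 = (0, 3, 0)
step 2: normalize row 1 (÷3) = (0, 1, 10)
  row 0: subtract 3×row1 = (1, 0, 1)
  row 2: subtract 3×row1 = (0, 0, 3)
step 3: normalize row 2 (÷3) = (0, 0, 1)
  row 0: subtract 1×row2 = (1, 0, 0)
  row 1: subtract 10×row2 = (0, 1, 0)

rank = 3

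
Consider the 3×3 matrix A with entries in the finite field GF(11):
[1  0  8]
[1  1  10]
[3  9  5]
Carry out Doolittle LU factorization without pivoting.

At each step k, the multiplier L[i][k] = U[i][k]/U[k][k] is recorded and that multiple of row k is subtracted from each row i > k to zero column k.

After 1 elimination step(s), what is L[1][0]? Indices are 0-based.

L[1][0] = 1

Step 1: pivot at (0,0) is 1.
  row1 ← row1 − (1)·row0  ⇒  L[1][0]=1, U row1=(0, 1, 2)
  row2 ← row2 − (3)·row0  ⇒  L[2][0]=3, U row2=(0, 9, 3)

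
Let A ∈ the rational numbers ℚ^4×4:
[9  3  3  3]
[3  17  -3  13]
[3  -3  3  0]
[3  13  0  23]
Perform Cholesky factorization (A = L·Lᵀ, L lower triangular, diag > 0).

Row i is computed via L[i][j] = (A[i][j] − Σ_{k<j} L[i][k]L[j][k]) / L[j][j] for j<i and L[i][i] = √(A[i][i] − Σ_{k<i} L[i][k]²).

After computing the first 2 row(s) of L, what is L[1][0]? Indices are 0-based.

Step 1: L[0][0] = √(9) = 3.
  L[1][0] = (3) / L[0][0] = 1.
Step 2: L[1][1] = √(16) = 4.

L[1][0] = 1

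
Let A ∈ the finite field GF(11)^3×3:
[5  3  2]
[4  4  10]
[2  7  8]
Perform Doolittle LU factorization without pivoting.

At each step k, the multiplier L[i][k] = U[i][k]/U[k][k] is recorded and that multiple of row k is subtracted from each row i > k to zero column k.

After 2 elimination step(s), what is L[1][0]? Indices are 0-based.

k=0: U[0][0]=5
  eliminate (1,0): mult=3, new row 1: (0, 6, 4); set L[1][0]=3
  eliminate (2,0): mult=7, new row 2: (0, 8, 5); set L[2][0]=7
k=1: U[1][1]=6
  eliminate (2,1): mult=5, new row 2: (0, 0, 7); set L[2][1]=5

L[1][0] = 3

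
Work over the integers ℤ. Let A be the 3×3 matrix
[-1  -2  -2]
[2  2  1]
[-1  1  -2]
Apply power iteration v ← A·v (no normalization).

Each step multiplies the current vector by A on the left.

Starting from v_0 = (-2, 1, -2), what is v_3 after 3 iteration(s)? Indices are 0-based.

v_3 = (40, -28, 61)

v_0 = (-2, 1, -2).
v_1 = A·v_0 = (4, -4, 7).
v_2 = A·v_1 = (-10, 7, -22).
v_3 = A·v_2 = (40, -28, 61).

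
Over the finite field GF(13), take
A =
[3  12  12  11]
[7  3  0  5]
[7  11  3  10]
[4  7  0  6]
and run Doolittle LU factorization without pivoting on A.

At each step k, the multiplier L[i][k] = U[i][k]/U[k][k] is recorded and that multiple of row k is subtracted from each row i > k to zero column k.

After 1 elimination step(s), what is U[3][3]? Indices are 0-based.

U[3][3] = 0

k=0: U[0][0]=3
  eliminate (1,0): mult=11, new row 1: (0, 1, 11, 1); set L[1][0]=11
  eliminate (2,0): mult=11, new row 2: (0, 9, 1, 6); set L[2][0]=11
  eliminate (3,0): mult=10, new row 3: (0, 4, 10, 0); set L[3][0]=10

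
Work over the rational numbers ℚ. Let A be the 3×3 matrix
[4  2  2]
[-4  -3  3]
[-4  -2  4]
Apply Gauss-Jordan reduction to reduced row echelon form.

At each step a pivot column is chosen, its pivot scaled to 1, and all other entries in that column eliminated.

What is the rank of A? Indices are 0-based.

rank = 3

[1] R0 /= 4  ⇒  (1, 1/2, 1/2)
     R1 -= -4·R0  ⇒  (0, -1, 5)
     R2 -= -4·R0  ⇒  (0, 0, 6)
[2] R1 /= -1  ⇒  (0, 1, -5)
     R0 -= 1/2·R1  ⇒  (1, 0, 3)
[3] R2 /= 6  ⇒  (0, 0, 1)
     R0 -= 3·R2  ⇒  (1, 0, 0)
     R1 -= -5·R2  ⇒  (0, 1, 0)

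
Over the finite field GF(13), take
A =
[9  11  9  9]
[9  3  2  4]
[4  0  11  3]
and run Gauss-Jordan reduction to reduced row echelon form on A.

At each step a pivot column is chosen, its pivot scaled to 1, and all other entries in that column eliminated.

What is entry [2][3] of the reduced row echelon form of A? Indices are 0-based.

step 1: normalize row 0 (÷9) = (1, 7, 1, 1)
  row 1: subtract 9×row0 = (0, 5, 6, 8)
  row 2: subtract 4×row0 = (0, 11, 7, 12)
step 2: normalize row 1 (÷5) = (0, 1, 9, 12)
  row 0: subtract 7×row1 = (1, 0, 3, 8)
  row 2: subtract 11×row1 = (0, 0, 12, 10)
step 3: normalize row 2 (÷12) = (0, 0, 1, 3)
  row 0: subtract 3×row2 = (1, 0, 0, 12)
  row 1: subtract 9×row2 = (0, 1, 0, 11)

M[2][3] = 3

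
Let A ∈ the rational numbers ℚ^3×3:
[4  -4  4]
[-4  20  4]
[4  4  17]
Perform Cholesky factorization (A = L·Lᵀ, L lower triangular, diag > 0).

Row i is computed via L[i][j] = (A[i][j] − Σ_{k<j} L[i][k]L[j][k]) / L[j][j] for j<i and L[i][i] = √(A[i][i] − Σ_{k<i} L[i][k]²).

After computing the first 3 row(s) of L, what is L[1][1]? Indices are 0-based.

L[1][1] = 4

Step 1: L[0][0] = √(4) = 2.
  L[1][0] = (-4) / L[0][0] = -2.
Step 2: L[1][1] = √(16) = 4.
  L[2][0] = (4) / L[0][0] = 2.
  L[2][1] = (8) / L[1][1] = 2.
Step 3: L[2][2] = √(9) = 3.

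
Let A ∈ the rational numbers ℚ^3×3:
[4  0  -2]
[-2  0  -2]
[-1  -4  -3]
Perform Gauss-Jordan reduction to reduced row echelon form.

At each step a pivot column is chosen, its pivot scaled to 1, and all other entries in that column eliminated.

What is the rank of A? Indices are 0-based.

step 1: normalize row 0 (÷4) = (1, 0, -1/2)
  row 1: subtract -2×row0 = (0, 0, -3)
  row 2: subtract -1×row0 = (0, -4, -7/2)
step 2: exchange rows 1,2
step 2: normalize row 1 (÷-4) = (0, 1, 7/8)
step 3: normalize row 2 (÷-3) = (0, 0, 1)
  row 0: subtract -1/2×row2 = (1, 0, 0)
  row 1: subtract 7/8×row2 = (0, 1, 0)

rank = 3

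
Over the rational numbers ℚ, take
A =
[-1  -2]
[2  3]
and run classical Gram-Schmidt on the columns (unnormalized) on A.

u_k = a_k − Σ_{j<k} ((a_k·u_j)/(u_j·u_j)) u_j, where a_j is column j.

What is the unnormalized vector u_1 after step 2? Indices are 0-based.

u_1 = (-2/5, -1/5)

Step 1: u_0 = a_0 = (-1, 2).
Step 2: u_1 = a_1 − (8/5)·u_0 = (-2/5, -1/5).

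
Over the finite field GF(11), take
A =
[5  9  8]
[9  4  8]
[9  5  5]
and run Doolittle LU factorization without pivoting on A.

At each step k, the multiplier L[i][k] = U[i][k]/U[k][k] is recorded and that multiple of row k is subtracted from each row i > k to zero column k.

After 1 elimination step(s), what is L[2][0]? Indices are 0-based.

L[2][0] = 4

Step 1: pivot at (0,0) is 5.
  row1 ← row1 − (4)·row0  ⇒  L[1][0]=4, U row1=(0, 1, 9)
  row2 ← row2 − (4)·row0  ⇒  L[2][0]=4, U row2=(0, 2, 6)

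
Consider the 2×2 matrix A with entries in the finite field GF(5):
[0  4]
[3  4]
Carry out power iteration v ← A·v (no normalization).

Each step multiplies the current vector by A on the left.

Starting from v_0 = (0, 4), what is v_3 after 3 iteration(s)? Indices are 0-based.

v_3 = (3, 0)

v_0 = (0, 4).
v_1 = A·v_0 = (1, 1).
v_2 = A·v_1 = (4, 2).
v_3 = A·v_2 = (3, 0).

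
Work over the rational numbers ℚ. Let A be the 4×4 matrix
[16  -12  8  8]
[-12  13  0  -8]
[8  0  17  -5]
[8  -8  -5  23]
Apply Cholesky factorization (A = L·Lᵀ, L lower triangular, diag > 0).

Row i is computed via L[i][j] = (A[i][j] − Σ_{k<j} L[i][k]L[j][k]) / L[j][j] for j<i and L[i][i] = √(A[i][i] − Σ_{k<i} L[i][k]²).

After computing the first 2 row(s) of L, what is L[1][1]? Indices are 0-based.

Step 1: L[0][0] = √(16) = 4.
  L[1][0] = (-12) / L[0][0] = -3.
Step 2: L[1][1] = √(4) = 2.

L[1][1] = 2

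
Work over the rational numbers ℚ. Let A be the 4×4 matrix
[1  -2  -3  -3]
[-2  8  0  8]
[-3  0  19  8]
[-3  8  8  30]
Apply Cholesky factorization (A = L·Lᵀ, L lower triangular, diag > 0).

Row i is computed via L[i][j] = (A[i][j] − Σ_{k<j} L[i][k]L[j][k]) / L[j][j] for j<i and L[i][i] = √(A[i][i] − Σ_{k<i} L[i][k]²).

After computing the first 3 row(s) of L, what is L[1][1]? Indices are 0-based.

Step 1: L[0][0] = √(1) = 1.
  L[1][0] = (-2) / L[0][0] = -2.
Step 2: L[1][1] = √(4) = 2.
  L[2][0] = (-3) / L[0][0] = -3.
  L[2][1] = (-6) / L[1][1] = -3.
Step 3: L[2][2] = √(1) = 1.

L[1][1] = 2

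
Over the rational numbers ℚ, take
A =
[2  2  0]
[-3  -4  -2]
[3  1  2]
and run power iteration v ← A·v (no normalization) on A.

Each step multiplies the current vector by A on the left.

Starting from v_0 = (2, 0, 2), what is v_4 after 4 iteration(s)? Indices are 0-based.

v_0 = (2, 0, 2).
v_1 = A·v_0 = (4, -10, 10).
v_2 = A·v_1 = (-12, 8, 22).
v_3 = A·v_2 = (-8, -40, 16).
v_4 = A·v_3 = (-96, 152, -32).

v_4 = (-96, 152, -32)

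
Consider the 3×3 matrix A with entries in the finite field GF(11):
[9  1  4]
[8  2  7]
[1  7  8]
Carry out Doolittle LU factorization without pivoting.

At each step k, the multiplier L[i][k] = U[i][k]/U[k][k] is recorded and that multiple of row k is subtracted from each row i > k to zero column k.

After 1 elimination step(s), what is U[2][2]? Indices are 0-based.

U[2][2] = 10

[col 0] pivot 9
  R1 -= 7*R0 → (0, 6, 1)  (L[1][0] := 7)
  R2 -= 5*R0 → (0, 2, 10)  (L[2][0] := 5)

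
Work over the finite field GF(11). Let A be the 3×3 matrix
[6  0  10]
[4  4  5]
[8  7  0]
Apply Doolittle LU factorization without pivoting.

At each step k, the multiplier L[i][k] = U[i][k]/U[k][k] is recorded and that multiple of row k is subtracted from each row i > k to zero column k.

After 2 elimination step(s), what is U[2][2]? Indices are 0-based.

U[2][2] = 7

k=0: U[0][0]=6
  eliminate (1,0): mult=8, new row 1: (0, 4, 2); set L[1][0]=8
  eliminate (2,0): mult=5, new row 2: (0, 7, 5); set L[2][0]=5
k=1: U[1][1]=4
  eliminate (2,1): mult=10, new row 2: (0, 0, 7); set L[2][1]=10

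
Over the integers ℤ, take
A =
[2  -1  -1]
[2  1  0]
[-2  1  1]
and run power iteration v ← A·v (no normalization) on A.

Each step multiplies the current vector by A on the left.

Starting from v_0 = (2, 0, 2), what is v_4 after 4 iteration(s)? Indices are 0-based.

v_4 = (-18, 8, 18)

v_0 = (2, 0, 2).
v_1 = A·v_0 = (2, 4, -2).
v_2 = A·v_1 = (2, 8, -2).
v_3 = A·v_2 = (-2, 12, 2).
v_4 = A·v_3 = (-18, 8, 18).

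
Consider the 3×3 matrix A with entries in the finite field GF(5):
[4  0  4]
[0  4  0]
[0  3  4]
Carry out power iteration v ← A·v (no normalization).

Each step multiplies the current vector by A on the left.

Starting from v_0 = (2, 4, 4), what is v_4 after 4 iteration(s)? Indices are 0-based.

v_0 = (2, 4, 4).
v_1 = A·v_0 = (4, 1, 3).
v_2 = A·v_1 = (3, 4, 0).
v_3 = A·v_2 = (2, 1, 2).
v_4 = A·v_3 = (1, 4, 1).

v_4 = (1, 4, 1)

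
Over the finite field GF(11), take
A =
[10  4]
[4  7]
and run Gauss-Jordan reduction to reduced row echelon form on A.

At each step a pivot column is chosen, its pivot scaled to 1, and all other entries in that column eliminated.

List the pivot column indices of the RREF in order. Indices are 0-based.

pivot columns: 0, 1

pivot(0,0)=10: scale R0 → (1, 7)
  clear (1,0): R1 −= (4)R0 → (0, 1)
pivot(1,1)=1: scale R1 → (0, 1)
  clear (0,1): R0 −= (7)R1 → (1, 0)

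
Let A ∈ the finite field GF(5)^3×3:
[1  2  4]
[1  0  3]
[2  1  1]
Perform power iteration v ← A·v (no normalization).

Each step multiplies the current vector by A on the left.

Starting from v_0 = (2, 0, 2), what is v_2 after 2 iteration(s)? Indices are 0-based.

v_0 = (2, 0, 2).
v_1 = A·v_0 = (0, 3, 1).
v_2 = A·v_1 = (0, 3, 4).

v_2 = (0, 3, 4)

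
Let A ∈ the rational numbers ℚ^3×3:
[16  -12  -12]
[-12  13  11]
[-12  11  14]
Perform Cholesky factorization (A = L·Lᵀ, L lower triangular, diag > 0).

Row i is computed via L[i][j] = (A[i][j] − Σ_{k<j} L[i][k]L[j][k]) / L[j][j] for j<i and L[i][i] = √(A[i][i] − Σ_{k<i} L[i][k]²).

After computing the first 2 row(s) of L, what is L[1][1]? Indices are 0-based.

Step 1: L[0][0] = √(16) = 4.
  L[1][0] = (-12) / L[0][0] = -3.
Step 2: L[1][1] = √(4) = 2.

L[1][1] = 2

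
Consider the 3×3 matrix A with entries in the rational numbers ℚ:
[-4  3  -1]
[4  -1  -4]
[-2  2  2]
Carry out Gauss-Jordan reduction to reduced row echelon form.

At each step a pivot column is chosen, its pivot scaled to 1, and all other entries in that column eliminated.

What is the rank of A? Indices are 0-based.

rank = 3

[1] R0 /= -4  ⇒  (1, -3/4, 1/4)
     R1 -= 4·R0  ⇒  (0, 2, -5)
     R2 -= -2·R0  ⇒  (0, 1/2, 5/2)
[2] R1 /= 2  ⇒  (0, 1, -5/2)
     R0 -= -3/4·R1  ⇒  (1, 0, -13/8)
     R2 -= 1/2·R1  ⇒  (0, 0, 15/4)
[3] R2 /= 15/4  ⇒  (0, 0, 1)
     R0 -= -13/8·R2  ⇒  (1, 0, 0)
     R1 -= -5/2·R2  ⇒  (0, 1, 0)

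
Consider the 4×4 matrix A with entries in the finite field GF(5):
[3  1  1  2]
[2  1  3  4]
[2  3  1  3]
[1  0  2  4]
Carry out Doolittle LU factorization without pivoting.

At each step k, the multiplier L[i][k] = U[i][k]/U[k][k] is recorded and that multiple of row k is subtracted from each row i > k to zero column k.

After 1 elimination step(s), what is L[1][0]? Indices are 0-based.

L[1][0] = 4

Step 1: pivot at (0,0) is 3.
  row1 ← row1 − (4)·row0  ⇒  L[1][0]=4, U row1=(0, 2, 4, 1)
  row2 ← row2 − (4)·row0  ⇒  L[2][0]=4, U row2=(0, 4, 2, 0)
  row3 ← row3 − (2)·row0  ⇒  L[3][0]=2, U row3=(0, 3, 0, 0)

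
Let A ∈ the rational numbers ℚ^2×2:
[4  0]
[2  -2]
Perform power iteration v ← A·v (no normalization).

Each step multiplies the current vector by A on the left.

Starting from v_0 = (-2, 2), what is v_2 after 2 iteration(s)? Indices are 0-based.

v_0 = (-2, 2).
v_1 = A·v_0 = (-8, -8).
v_2 = A·v_1 = (-32, 0).

v_2 = (-32, 0)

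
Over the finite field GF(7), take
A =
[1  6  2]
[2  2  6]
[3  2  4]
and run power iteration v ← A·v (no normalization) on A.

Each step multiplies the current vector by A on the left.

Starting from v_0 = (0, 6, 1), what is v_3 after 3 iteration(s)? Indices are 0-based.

v_3 = (6, 5, 0)

v_0 = (0, 6, 1).
v_1 = A·v_0 = (3, 4, 2).
v_2 = A·v_1 = (3, 5, 4).
v_3 = A·v_2 = (6, 5, 0).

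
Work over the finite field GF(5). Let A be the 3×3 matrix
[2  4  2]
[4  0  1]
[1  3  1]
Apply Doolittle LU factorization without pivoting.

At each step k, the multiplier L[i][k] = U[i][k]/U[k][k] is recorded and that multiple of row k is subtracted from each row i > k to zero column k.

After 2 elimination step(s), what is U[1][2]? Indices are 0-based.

Step 1: pivot at (0,0) is 2.
  row1 ← row1 − (2)·row0  ⇒  L[1][0]=2, U row1=(0, 2, 2)
  row2 ← row2 − (3)·row0  ⇒  L[2][0]=3, U row2=(0, 1, 0)
Step 2: pivot at (1,1) is 2.
  row2 ← row2 − (3)·row1  ⇒  L[2][1]=3, U row2=(0, 0, 4)

U[1][2] = 2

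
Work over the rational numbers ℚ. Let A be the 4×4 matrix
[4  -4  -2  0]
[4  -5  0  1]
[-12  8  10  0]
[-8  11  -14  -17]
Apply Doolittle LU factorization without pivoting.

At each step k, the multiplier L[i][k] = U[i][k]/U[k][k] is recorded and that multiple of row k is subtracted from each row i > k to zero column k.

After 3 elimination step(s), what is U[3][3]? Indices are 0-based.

k=0: U[0][0]=4
  eliminate (1,0): mult=1, new row 1: (0, -1, 2, 1); set L[1][0]=1
  eliminate (2,0): mult=-3, new row 2: (0, -4, 4, 0); set L[2][0]=-3
  eliminate (3,0): mult=-2, new row 3: (0, 3, -18, -17); set L[3][0]=-2
k=1: U[1][1]=-1
  eliminate (2,1): mult=4, new row 2: (0, 0, -4, -4); set L[2][1]=4
  eliminate (3,1): mult=-3, new row 3: (0, 0, -12, -14); set L[3][1]=-3
k=2: U[2][2]=-4
  eliminate (3,2): mult=3, new row 3: (0, 0, 0, -2); set L[3][2]=3

U[3][3] = -2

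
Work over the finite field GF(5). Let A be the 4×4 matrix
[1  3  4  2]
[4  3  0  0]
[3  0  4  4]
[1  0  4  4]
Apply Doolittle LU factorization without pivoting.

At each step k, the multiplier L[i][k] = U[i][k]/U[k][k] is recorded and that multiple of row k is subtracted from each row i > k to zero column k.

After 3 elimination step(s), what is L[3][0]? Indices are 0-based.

k=0: U[0][0]=1
  eliminate (1,0): mult=4, new row 1: (0, 1, 4, 2); set L[1][0]=4
  eliminate (2,0): mult=3, new row 2: (0, 1, 2, 3); set L[2][0]=3
  eliminate (3,0): mult=1, new row 3: (0, 2, 0, 2); set L[3][0]=1
k=1: U[1][1]=1
  eliminate (2,1): mult=1, new row 2: (0, 0, 3, 1); set L[2][1]=1
  eliminate (3,1): mult=2, new row 3: (0, 0, 2, 3); set L[3][1]=2
k=2: U[2][2]=3
  eliminate (3,2): mult=4, new row 3: (0, 0, 0, 4); set L[3][2]=4

L[3][0] = 1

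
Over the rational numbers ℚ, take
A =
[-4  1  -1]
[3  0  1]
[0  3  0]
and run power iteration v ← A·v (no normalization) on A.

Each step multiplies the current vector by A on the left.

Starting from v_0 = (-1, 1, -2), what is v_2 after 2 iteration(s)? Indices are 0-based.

v_2 = (-36, 24, -15)

v_0 = (-1, 1, -2).
v_1 = A·v_0 = (7, -5, 3).
v_2 = A·v_1 = (-36, 24, -15).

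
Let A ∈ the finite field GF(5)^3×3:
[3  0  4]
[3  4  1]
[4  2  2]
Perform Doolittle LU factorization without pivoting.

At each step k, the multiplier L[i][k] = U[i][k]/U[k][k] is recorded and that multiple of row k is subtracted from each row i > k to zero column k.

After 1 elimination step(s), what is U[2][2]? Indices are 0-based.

U[2][2] = 0

[col 0] pivot 3
  R1 -= 1*R0 → (0, 4, 2)  (L[1][0] := 1)
  R2 -= 3*R0 → (0, 2, 0)  (L[2][0] := 3)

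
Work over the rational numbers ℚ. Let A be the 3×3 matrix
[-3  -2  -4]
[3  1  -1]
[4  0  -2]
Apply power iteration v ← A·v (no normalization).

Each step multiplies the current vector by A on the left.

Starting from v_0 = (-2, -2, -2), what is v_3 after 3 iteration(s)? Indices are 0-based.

v_3 = (-346, -106, -264)

v_0 = (-2, -2, -2).
v_1 = A·v_0 = (18, -6, -4).
v_2 = A·v_1 = (-26, 52, 80).
v_3 = A·v_2 = (-346, -106, -264).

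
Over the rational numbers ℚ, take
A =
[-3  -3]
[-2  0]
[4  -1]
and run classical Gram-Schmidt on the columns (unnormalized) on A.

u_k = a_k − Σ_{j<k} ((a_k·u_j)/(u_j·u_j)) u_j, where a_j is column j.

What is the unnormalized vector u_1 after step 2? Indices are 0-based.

Step 1: u_0 = a_0 = (-3, -2, 4).
Step 2: u_1 = a_1 − (5/29)·u_0 = (-72/29, 10/29, -49/29).

u_1 = (-72/29, 10/29, -49/29)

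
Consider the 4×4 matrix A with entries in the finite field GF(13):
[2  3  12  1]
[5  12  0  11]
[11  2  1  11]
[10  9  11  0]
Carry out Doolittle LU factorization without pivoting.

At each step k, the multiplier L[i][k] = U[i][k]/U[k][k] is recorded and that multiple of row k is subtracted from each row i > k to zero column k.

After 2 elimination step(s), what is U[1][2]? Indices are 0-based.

Step 1: pivot at (0,0) is 2.
  row1 ← row1 − (9)·row0  ⇒  L[1][0]=9, U row1=(0, 11, 9, 2)
  row2 ← row2 − (12)·row0  ⇒  L[2][0]=12, U row2=(0, 5, 0, 12)
  row3 ← row3 − (5)·row0  ⇒  L[3][0]=5, U row3=(0, 7, 3, 8)
Step 2: pivot at (1,1) is 11.
  row2 ← row2 − (4)·row1  ⇒  L[2][1]=4, U row2=(0, 0, 3, 4)
  row3 ← row3 − (3)·row1  ⇒  L[3][1]=3, U row3=(0, 0, 2, 2)

U[1][2] = 9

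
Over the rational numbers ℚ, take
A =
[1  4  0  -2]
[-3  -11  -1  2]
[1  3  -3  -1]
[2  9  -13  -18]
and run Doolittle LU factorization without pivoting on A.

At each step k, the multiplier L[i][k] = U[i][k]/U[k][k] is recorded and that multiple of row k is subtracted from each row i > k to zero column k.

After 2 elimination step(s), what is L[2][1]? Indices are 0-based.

Step 1: pivot at (0,0) is 1.
  row1 ← row1 − (-3)·row0  ⇒  L[1][0]=-3, U row1=(0, 1, -1, -4)
  row2 ← row2 − (1)·row0  ⇒  L[2][0]=1, U row2=(0, -1, -3, 1)
  row3 ← row3 − (2)·row0  ⇒  L[3][0]=2, U row3=(0, 1, -13, -14)
Step 2: pivot at (1,1) is 1.
  row2 ← row2 − (-1)·row1  ⇒  L[2][1]=-1, U row2=(0, 0, -4, -3)
  row3 ← row3 − (1)·row1  ⇒  L[3][1]=1, U row3=(0, 0, -12, -10)

L[2][1] = -1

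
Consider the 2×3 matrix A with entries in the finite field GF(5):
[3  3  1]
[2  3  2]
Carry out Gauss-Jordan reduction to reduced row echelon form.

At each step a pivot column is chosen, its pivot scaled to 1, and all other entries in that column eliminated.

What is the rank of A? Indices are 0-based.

step 1: normalize row 0 (÷3) = (1, 1, 2)
  row 1: subtract 2×row0 = (0, 1, 3)
step 2: normalize row 1 (÷1) = (0, 1, 3)
  row 0: subtract 1×row1 = (1, 0, 4)

rank = 2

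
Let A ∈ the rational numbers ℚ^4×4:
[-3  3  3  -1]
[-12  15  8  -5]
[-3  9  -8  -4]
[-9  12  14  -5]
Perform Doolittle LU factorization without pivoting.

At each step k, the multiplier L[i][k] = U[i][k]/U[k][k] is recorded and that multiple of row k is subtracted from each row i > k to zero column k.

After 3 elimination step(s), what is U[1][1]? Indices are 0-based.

[col 0] pivot -3
  R1 -= 4*R0 → (0, 3, -4, -1)  (L[1][0] := 4)
  R2 -= 1*R0 → (0, 6, -11, -3)  (L[2][0] := 1)
  R3 -= 3*R0 → (0, 3, 5, -2)  (L[3][0] := 3)
[col 1] pivot 3
  R2 -= 2*R1 → (0, 0, -3, -1)  (L[2][1] := 2)
  R3 -= 1*R1 → (0, 0, 9, -1)  (L[3][1] := 1)
[col 2] pivot -3
  R3 -= -3*R2 → (0, 0, 0, -4)  (L[3][2] := -3)

U[1][1] = 3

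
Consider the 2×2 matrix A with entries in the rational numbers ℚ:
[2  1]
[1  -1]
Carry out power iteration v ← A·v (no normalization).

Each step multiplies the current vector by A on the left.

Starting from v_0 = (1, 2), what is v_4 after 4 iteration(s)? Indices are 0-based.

v_4 = (40, 17)

v_0 = (1, 2).
v_1 = A·v_0 = (4, -1).
v_2 = A·v_1 = (7, 5).
v_3 = A·v_2 = (19, 2).
v_4 = A·v_3 = (40, 17).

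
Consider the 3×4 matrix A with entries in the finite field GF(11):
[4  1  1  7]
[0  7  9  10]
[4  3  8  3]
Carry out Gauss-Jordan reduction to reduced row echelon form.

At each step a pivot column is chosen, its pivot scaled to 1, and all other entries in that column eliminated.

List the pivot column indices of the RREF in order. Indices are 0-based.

pivot(0,0)=4: scale R0 → (1, 3, 3, 10)
  clear (2,0): R2 −= (4)R0 → (0, 2, 7, 7)
pivot(1,1)=7: scale R1 → (0, 1, 6, 3)
  clear (0,1): R0 −= (3)R1 → (1, 0, 7, 1)
  clear (2,1): R2 −= (2)R1 → (0, 0, 6, 1)
pivot(2,2)=6: scale R2 → (0, 0, 1, 2)
  clear (0,2): R0 −= (7)R2 → (1, 0, 0, 9)
  clear (1,2): R1 −= (6)R2 → (0, 1, 0, 2)

pivot columns: 0, 1, 2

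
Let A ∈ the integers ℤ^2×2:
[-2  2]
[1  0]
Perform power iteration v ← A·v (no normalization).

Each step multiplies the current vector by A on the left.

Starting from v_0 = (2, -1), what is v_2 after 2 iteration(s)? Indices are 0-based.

v_0 = (2, -1).
v_1 = A·v_0 = (-6, 2).
v_2 = A·v_1 = (16, -6).

v_2 = (16, -6)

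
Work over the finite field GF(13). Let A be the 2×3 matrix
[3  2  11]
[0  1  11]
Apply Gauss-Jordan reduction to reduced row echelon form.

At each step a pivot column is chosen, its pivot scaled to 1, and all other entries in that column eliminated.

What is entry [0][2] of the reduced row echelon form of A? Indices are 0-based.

M[0][2] = 5

step 1: normalize row 0 (÷3) = (1, 5, 8)
step 2: normalize row 1 (÷1) = (0, 1, 11)
  row 0: subtract 5×row1 = (1, 0, 5)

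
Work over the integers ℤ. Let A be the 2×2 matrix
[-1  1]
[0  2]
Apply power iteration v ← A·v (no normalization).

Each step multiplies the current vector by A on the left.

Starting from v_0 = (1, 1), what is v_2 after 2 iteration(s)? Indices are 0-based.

v_2 = (2, 4)

v_0 = (1, 1).
v_1 = A·v_0 = (0, 2).
v_2 = A·v_1 = (2, 4).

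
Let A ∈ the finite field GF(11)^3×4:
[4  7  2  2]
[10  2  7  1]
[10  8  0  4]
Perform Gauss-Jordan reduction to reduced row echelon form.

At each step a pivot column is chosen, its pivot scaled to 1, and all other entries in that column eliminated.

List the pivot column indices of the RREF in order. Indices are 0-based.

pivot columns: 0, 1, 2

[1] R0 /= 4  ⇒  (1, 10, 6, 6)
     R1 -= 10·R0  ⇒  (0, 1, 2, 7)
     R2 -= 10·R0  ⇒  (0, 7, 6, 10)
[2] R1 /= 1  ⇒  (0, 1, 2, 7)
     R0 -= 10·R1  ⇒  (1, 0, 8, 2)
     R2 -= 7·R1  ⇒  (0, 0, 3, 5)
[3] R2 /= 3  ⇒  (0, 0, 1, 9)
     R0 -= 8·R2  ⇒  (1, 0, 0, 7)
     R1 -= 2·R2  ⇒  (0, 1, 0, 0)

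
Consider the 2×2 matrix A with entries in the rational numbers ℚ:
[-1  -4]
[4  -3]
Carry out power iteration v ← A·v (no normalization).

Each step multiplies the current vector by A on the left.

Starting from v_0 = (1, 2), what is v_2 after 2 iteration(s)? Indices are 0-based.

v_0 = (1, 2).
v_1 = A·v_0 = (-9, -2).
v_2 = A·v_1 = (17, -30).

v_2 = (17, -30)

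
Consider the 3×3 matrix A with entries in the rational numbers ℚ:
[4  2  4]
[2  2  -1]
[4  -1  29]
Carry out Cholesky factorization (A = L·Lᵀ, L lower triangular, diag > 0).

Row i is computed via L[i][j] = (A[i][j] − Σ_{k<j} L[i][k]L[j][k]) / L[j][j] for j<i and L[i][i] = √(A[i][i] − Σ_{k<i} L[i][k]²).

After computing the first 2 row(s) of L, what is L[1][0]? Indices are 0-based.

L[1][0] = 1

Step 1: L[0][0] = √(4) = 2.
  L[1][0] = (2) / L[0][0] = 1.
Step 2: L[1][1] = √(1) = 1.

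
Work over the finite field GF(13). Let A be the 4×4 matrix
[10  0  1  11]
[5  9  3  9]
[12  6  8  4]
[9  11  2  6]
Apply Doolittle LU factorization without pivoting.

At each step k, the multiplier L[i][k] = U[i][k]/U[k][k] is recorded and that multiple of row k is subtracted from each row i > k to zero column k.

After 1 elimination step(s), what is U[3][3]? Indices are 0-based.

[col 0] pivot 10
  R1 -= 7*R0 → (0, 9, 9, 10)  (L[1][0] := 7)
  R2 -= 9*R0 → (0, 6, 12, 9)  (L[2][0] := 9)
  R3 -= 10*R0 → (0, 11, 5, 0)  (L[3][0] := 10)

U[3][3] = 0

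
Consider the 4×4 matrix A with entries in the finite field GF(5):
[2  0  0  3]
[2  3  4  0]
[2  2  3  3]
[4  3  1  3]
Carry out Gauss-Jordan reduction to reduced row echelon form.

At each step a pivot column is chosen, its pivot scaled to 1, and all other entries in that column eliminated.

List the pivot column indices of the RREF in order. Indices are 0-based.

pivot columns: 0, 1, 2, 3

step 1: normalize row 0 (÷2) = (1, 0, 0, 4)
  row 1: subtract 2×row0 = (0, 3, 4, 2)
  row 2: subtract 2×row0 = (0, 2, 3, 0)
  row 3: subtract 4×row0 = (0, 3, 1, 2)
step 2: normalize row 1 (÷3) = (0, 1, 3, 4)
  row 2: subtract 2×row1 = (0, 0, 2, 2)
  row 3: subtract 3×row1 = (0, 0, 2, 0)
step 3: normalize row 2 (÷2) = (0, 0, 1, 1)
  row 1: subtract 3×row2 = (0, 1, 0, 1)
  row 3: subtract 2×row2 = (0, 0, 0, 3)
step 4: normalize row 3 (÷3) = (0, 0, 0, 1)
  row 0: subtract 4×row3 = (1, 0, 0, 0)
  row 1: subtract 1×row3 = (0, 1, 0, 0)
  row 2: subtract 1×row3 = (0, 0, 1, 0)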